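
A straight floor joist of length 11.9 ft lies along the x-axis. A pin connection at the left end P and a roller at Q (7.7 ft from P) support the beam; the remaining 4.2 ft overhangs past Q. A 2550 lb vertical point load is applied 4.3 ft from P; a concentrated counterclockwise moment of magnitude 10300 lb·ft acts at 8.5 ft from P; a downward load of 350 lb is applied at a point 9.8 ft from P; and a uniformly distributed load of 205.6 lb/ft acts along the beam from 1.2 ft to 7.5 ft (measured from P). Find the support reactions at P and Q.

P_x = 0, P_y = 2932 lb, Q_y = 1264 lb

Resultant of the distributed load: 205.6 × 6.3 = 1295.28 lb at 4.35 ft from P.
Taking moments about P: Q_y·7.7 − 2550·4.3 + 10300 − 350·9.8 − (205.6·6.3)·4.35 = 0 → Q_y = 9729.468/7.7 = 1263.57 ≈ 1264 lb.
ΣF_y = 0: P_y + 1263.57 − 2550 − 350 − 205.6·6.3 = 0 → P_y = 2932 lb.
ΣF_x = 0: no horizontal applied forces, so P_x = 0.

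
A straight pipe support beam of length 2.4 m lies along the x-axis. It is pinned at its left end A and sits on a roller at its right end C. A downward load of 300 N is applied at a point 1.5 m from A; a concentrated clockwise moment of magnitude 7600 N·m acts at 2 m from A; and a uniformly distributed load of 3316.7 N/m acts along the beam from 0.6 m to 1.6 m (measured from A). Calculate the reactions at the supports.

Resultant of the distributed load: 3316.7 × 1 = 3316.7 N at 1.1 m from A.
Taking moments about A: C_y·2.4 − 300·1.5 − 7600 − (3316.7·1)·1.1 = 0 → C_y = 11698.37/2.4 = 4874.32 ≈ 4874 N.
ΣF_y = 0: A_y + 4874.32 − 300 − 3316.7·1 = 0 → A_y = -1258 N.
ΣF_x = 0: no horizontal applied forces, so A_x = 0.

A_x = 0, A_y = -1258 N, C_y = 4874 N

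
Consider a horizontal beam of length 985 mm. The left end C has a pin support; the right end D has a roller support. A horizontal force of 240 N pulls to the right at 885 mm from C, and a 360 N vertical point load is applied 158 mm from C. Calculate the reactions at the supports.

C_x = -240.0 N, C_y = 302.3 N, D_y = 57.75 N

Moments about C: D_y·985 − 360·158 = 0 → D_y = 56880/985 = 57.7462 ≈ 57.75 N.
ΣF_y = 0: C_y + 57.7462 − 360 = 0 → C_y = 302.3 N.
ΣF_x = 0: C_x + 240 = 0 → C_x = -240.0 N.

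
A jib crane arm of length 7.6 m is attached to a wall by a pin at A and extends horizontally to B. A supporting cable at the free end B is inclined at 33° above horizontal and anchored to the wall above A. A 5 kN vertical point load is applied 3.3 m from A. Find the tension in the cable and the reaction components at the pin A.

ΣM about A: T·sin33°·7.6 − 5·3.3 = 0 → T = 16.5/(7.6·0.544639) = 3.98622 ≈ 3.986 kN.
ΣF_x = 0: A_x − T·cos33° = 0 → A_x = 3.98622 × 0.838671 = 3.343 kN.
ΣF_y = 0: A_y + T·sin33° − 5 = 0 → A_y = 5 − 3.98622 × 0.544639 = 2.829 kN.

T = 3.986 kN, A_x = 3.343 kN, A_y = 2.829 kN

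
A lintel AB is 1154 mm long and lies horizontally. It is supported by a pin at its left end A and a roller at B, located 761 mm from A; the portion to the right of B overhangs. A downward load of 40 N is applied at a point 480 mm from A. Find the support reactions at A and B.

Moments about A: B_y·761 − 40·480 = 0 → B_y = 19200/761 = 25.23 N.
ΣF_y = 0: A_y + 25.23 − 40 = 0 → A_y = 14.77 N.
ΣF_x = 0: no horizontal applied forces, so A_x = 0.

A_x = 0, A_y = 14.77 N, B_y = 25.23 N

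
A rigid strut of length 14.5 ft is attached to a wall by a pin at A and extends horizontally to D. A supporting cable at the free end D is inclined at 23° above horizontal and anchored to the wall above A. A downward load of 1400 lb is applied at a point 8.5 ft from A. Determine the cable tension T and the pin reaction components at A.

T = 2100 lb, A_x = 1933 lb, A_y = 579.3 lb

ΣM about A: T·sin23°·14.5 − 1400·8.5 = 0 → T = 11900/(14.5·0.390731) = 2100.4 ≈ 2100 lb.
ΣF_x = 0: A_x − T·cos23° = 0 → A_x = 2100.4 × 0.920505 = 1933 lb.
ΣF_y = 0: A_y + T·sin23° − 1400 = 0 → A_y = 1400 − 2100.4 × 0.390731 = 579.3 lb.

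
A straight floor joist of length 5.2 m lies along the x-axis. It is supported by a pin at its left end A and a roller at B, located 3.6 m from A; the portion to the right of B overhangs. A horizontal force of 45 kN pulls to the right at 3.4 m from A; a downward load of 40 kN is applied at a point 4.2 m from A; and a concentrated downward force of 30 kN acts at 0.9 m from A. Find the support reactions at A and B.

A_x = -45.00 kN, A_y = 15.83 kN, B_y = 54.17 kN

ΣM about A: B_y·3.6 − 40·4.2 − 30·0.9 = 0 → B_y = 195/3.6 = 54.1667 ≈ 54.17 kN.
ΣF_y = 0: A_y + 54.1667 − 40 − 30 = 0 → A_y = 15.83 kN.
ΣF_x = 0: A_x + 45 = 0 → A_x = -45.00 kN.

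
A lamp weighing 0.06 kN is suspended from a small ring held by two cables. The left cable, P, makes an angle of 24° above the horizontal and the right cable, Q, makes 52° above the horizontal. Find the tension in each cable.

ΣF_x = 0: −T_P·cos24° + T_Q·cos52° = 0 → T_Q = 1.48384·T_P.
ΣF_y = 0: T_P·sin24° + T_Q·sin52° = 0.06.
Substitute: T_P·(0.406737 + 1.48384·0.788011) = 0.06 → T_P = 0.0380706 ≈ 0.03807 kN.
Then T_Q = 1.48384 × 0.0380706 = 0.05649 kN.

T_P = 0.03807 kN, T_Q = 0.05649 kN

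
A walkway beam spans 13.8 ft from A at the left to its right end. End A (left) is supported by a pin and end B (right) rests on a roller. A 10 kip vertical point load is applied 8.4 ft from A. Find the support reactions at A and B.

ΣM about A: B_y·13.8 − 10·8.4 = 0 → B_y = 84/13.8 = 6.08696 ≈ 6.087 kip.
ΣF_y = 0: A_y + 6.08696 − 10 = 0 → A_y = 3.913 kip.
ΣF_x = 0: no horizontal applied forces, so A_x = 0.

A_x = 0, A_y = 3.913 kip, B_y = 6.087 kip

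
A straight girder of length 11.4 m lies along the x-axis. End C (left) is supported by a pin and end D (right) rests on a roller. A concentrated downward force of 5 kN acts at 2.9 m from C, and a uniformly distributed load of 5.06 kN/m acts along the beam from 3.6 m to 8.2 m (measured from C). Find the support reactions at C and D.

Resultant of the distributed load: 5.06 × 4.6 = 23.276 kN at 5.9 m from C.
ΣM about C: D_y·11.4 − 5·2.9 − (5.06·4.6)·5.9 = 0 → D_y = 151.8284/11.4 = 13.3183 ≈ 13.32 kN.
ΣF_y = 0: C_y + 13.3183 − 5 − 5.06·4.6 = 0 → C_y = 14.96 kN.
ΣF_x = 0: no horizontal applied forces, so C_x = 0.

C_x = 0, C_y = 14.96 kN, D_y = 13.32 kN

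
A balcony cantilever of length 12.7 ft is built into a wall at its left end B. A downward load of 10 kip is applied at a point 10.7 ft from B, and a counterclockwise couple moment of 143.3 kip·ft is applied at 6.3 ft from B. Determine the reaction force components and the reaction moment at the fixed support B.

ΣF_x = 0: B_x = 0.
ΣF_y = 0: B_y − 10 = 0 → B_y = 10.00 kip.
ΣM about B: M_B − 10·10.7 + 143.3 = 0 → M_B = -36.30 kip·ft.

B_x = 0, B_y = 10.00 kip, M_B = -36.30 kip·ft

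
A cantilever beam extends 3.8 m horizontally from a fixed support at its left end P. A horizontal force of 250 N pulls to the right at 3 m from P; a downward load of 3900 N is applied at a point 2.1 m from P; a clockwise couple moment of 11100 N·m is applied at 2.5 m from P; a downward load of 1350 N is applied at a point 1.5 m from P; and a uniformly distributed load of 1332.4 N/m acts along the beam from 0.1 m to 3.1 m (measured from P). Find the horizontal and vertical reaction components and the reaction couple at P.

P_x = -250.0 N, P_y = 9247 N, M_P = 27710 N·m

Resultant of the distributed load: 1332.4 × 3 = 3997.2 N at 1.6 m from P.
ΣF_x = 0: P_x + 250 = 0 → P_x = -250.0 N.
ΣF_y = 0: P_y − 3900 − 1350 − 1332.4·3 = 0 → P_y = 9247 N.
ΣM about P: M_P − 3900·2.1 − 11100 − 1350·1.5 − (1332.4·3)·1.6 = 0 → M_P = 27710 N·m.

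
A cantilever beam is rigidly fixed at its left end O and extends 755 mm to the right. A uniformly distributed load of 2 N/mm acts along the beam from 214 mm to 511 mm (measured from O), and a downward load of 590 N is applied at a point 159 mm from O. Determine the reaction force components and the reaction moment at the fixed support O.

Resultant of the distributed load: 2 × 297 = 594 N at 362.5 mm from O.
ΣF_x = 0: O_x = 0.
ΣF_y = 0: O_y − 2·297 − 590 = 0 → O_y = 1184 N.
ΣM about O: M_O − (2·297)·362.5 − 590·159 = 0 → M_O = 309100 N·mm.

O_x = 0, O_y = 1184 N, M_O = 309100 N·mm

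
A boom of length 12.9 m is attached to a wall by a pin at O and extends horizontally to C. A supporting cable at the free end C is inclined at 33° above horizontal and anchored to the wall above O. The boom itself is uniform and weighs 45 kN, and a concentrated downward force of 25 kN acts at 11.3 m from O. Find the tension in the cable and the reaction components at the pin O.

ΣM about O: T·sin33°·12.9 − 45·6.45 − 25·11.3 = 0 → T = 572.75/(12.9·0.544639) = 81.5205 ≈ 81.52 kN.
ΣF_x = 0: O_x − T·cos33° = 0 → O_x = 81.5205 × 0.838671 = 68.37 kN.
ΣF_y = 0: O_y + T·sin33° − 45 − 25 = 0 → O_y = 70 − 81.5205 × 0.544639 = 25.60 kN.

T = 81.52 kN, O_x = 68.37 kN, O_y = 25.60 kN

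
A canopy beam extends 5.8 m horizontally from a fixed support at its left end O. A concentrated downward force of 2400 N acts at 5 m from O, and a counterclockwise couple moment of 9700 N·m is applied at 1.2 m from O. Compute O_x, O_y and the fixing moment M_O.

ΣF_x = 0: O_x = 0.
ΣF_y = 0: O_y − 2400 = 0 → O_y = 2400 N.
ΣM about O: M_O − 2400·5 + 9700 = 0 → M_O = 2300 N·m.

O_x = 0, O_y = 2400 N, M_O = 2300 N·m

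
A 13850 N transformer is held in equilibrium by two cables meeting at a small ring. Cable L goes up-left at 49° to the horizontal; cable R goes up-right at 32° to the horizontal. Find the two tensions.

ΣF_x = 0: −T_L·cos49° + T_R·cos32° = 0 → T_R = 0.773611·T_L.
ΣF_y = 0: T_L·sin49° + T_R·sin32° = 13850.
Substitute: T_L·(0.75471 + 0.773611·0.529919) = 13850 → T_L = 11891.9 ≈ 11890 N.
Then T_R = 0.773611 × 11891.9 = 9200 N.

T_L = 11890 N, T_R = 9200 N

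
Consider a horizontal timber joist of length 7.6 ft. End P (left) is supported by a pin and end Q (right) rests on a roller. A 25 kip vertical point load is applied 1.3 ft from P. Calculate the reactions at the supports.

P_x = 0, P_y = 20.72 kip, Q_y = 4.276 kip

Moments about P: Q_y·7.6 − 25·1.3 = 0 → Q_y = 32.5/7.6 = 4.27632 ≈ 4.276 kip.
ΣF_y = 0: P_y + 4.27632 − 25 = 0 → P_y = 20.72 kip.
ΣF_x = 0: no horizontal applied forces, so P_x = 0.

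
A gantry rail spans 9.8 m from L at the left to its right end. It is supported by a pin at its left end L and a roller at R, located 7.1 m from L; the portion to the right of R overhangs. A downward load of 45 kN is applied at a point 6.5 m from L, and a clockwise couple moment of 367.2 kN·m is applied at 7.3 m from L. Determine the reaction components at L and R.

L_x = 0, L_y = -47.92 kN, R_y = 92.92 kN

Taking moments about L: R_y·7.1 − 45·6.5 − 367.2 = 0 → R_y = 659.7/7.1 = 92.9155 ≈ 92.92 kN.
ΣF_y = 0: L_y + 92.9155 − 45 = 0 → L_y = -47.92 kN.
ΣF_x = 0: no horizontal applied forces, so L_x = 0.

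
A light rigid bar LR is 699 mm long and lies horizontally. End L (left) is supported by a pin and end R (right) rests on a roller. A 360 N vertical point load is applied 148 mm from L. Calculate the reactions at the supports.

Moments about L: R_y·699 − 360·148 = 0 → R_y = 53280/699 = 76.2232 ≈ 76.22 N.
ΣF_y = 0: L_y + 76.2232 − 360 = 0 → L_y = 283.8 N.
ΣF_x = 0: no horizontal applied forces, so L_x = 0.

L_x = 0, L_y = 283.8 N, R_y = 76.22 N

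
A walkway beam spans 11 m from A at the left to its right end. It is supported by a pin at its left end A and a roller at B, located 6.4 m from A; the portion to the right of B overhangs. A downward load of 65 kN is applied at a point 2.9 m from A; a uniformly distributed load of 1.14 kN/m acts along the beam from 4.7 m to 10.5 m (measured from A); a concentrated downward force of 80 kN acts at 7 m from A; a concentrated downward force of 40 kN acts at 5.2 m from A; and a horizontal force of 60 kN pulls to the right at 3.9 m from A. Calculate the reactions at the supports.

Resultant of the distributed load: 1.14 × 5.8 = 6.612 kN at 7.6 m from A.
Taking moments about A: B_y·6.4 − 65·2.9 − (1.14·5.8)·7.6 − 80·7 − 40·5.2 = 0 → B_y = 1006.7512/6.4 = 157.305 ≈ 157.3 kN.
ΣF_y = 0: A_y + 157.305 − 65 − 1.14·5.8 − 80 − 40 = 0 → A_y = 34.31 kN.
ΣF_x = 0: A_x + 60 = 0 → A_x = -60.00 kN.

A_x = -60.00 kN, A_y = 34.31 kN, B_y = 157.3 kN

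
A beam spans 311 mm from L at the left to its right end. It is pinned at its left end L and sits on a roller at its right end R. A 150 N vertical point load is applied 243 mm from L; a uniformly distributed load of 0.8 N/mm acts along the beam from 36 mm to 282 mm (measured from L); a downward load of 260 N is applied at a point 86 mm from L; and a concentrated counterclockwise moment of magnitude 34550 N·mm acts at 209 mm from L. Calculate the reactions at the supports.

L_x = 0, L_y = 428.2 N, R_y = 178.6 N

Resultant of the distributed load: 0.8 × 246 = 196.8 N at 159 mm from L.
Taking moments about L: R_y·311 − 150·243 − (0.8·246)·159 − 260·86 + 34550 = 0 → R_y = 55551.2/311 = 178.621 ≈ 178.6 N.
ΣF_y = 0: L_y + 178.621 − 150 − 0.8·246 − 260 = 0 → L_y = 428.2 N.
ΣF_x = 0: no horizontal applied forces, so L_x = 0.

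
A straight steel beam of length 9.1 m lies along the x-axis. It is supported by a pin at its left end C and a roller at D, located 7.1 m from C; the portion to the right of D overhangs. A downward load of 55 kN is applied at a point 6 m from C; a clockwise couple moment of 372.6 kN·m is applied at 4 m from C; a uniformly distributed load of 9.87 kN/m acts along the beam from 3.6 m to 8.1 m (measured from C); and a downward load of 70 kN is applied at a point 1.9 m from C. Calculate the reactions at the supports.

C_x = 0, C_y = 15.13 kN, D_y = 154.3 kN

Resultant of the distributed load: 9.87 × 4.5 = 44.415 kN at 5.85 m from C.
Moments about C: D_y·7.1 − 55·6 − 372.6 − (9.87·4.5)·5.85 − 70·1.9 = 0 → D_y = 1095.42775/7.1 = 154.286 ≈ 154.3 kN.
ΣF_y = 0: C_y + 154.286 − 55 − 9.87·4.5 − 70 = 0 → C_y = 15.13 kN.
ΣF_x = 0: no horizontal applied forces, so C_x = 0.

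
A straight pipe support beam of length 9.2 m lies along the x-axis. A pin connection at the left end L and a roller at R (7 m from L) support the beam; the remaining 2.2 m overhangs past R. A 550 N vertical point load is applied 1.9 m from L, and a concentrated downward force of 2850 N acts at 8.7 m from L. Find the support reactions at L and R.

ΣM about L: R_y·7 − 550·1.9 − 2850·8.7 = 0 → R_y = 25840/7 = 3691.43 ≈ 3691 N.
ΣF_y = 0: L_y + 3691.43 − 550 − 2850 = 0 → L_y = -291.4 N.
ΣF_x = 0: no horizontal applied forces, so L_x = 0.

L_x = 0, L_y = -291.4 N, R_y = 3691 N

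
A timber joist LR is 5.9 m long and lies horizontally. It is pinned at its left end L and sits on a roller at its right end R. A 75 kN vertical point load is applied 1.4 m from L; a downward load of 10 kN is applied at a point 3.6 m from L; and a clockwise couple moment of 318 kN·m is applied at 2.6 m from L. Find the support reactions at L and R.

ΣM about L: R_y·5.9 − 75·1.4 − 10·3.6 − 318 = 0 → R_y = 459/5.9 = 77.7966 ≈ 77.80 kN.
ΣF_y = 0: L_y + 77.7966 − 75 − 10 = 0 → L_y = 7.203 kN.
ΣF_x = 0: no horizontal applied forces, so L_x = 0.

L_x = 0, L_y = 7.203 kN, R_y = 77.80 kN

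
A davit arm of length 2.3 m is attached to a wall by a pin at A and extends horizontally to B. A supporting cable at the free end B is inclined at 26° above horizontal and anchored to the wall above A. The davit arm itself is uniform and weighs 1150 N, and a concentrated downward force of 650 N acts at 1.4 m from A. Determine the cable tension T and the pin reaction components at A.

T = 2214 N, A_x = 1990 N, A_y = 829.3 N

ΣM about A: T·sin26°·2.3 − 1150·1.15 − 650·1.4 = 0 → T = 2232.5/(2.3·0.438371) = 2214.23 ≈ 2214 N.
ΣF_x = 0: A_x − T·cos26° = 0 → A_x = 2214.23 × 0.898794 = 1990 N.
ΣF_y = 0: A_y + T·sin26° − 1150 − 650 = 0 → A_y = 1800 − 2214.23 × 0.438371 = 829.3 N.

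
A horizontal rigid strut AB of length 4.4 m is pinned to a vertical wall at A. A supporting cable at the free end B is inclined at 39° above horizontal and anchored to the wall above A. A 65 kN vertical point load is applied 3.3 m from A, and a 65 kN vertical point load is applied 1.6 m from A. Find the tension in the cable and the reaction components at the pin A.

T = 115.0 kN, A_x = 89.39 kN, A_y = 57.61 kN

ΣM about A: T·sin39°·4.4 − 65·3.3 − 65·1.6 = 0 → T = 318.5/(4.4·0.62932) = 115.023 ≈ 115.0 kN.
ΣF_x = 0: A_x − T·cos39° = 0 → A_x = 115.023 × 0.777146 = 89.39 kN.
ΣF_y = 0: A_y + T·sin39° − 65 − 65 = 0 → A_y = 130 − 115.023 × 0.62932 = 57.61 kN.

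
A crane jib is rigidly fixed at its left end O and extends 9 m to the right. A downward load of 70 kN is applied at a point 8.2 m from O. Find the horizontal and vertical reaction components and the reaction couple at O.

ΣF_x = 0: O_x = 0.
ΣF_y = 0: O_y − 70 = 0 → O_y = 70.00 kN.
ΣM about O: M_O − 70·8.2 = 0 → M_O = 574.0 kN·m.

O_x = 0, O_y = 70.00 kN, M_O = 574.0 kN·m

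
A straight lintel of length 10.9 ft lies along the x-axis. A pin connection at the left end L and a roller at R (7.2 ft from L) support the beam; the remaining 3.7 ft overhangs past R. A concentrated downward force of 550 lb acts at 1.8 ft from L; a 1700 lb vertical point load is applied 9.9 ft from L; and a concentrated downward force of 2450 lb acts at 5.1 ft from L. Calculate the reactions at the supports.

L_x = 0, L_y = 489.6 lb, R_y = 4210 lb

Taking moments about L: R_y·7.2 − 550·1.8 − 1700·9.9 − 2450·5.1 = 0 → R_y = 30315/7.2 = 4210.42 ≈ 4210 lb.
ΣF_y = 0: L_y + 4210.42 − 550 − 1700 − 2450 = 0 → L_y = 489.6 lb.
ΣF_x = 0: no horizontal applied forces, so L_x = 0.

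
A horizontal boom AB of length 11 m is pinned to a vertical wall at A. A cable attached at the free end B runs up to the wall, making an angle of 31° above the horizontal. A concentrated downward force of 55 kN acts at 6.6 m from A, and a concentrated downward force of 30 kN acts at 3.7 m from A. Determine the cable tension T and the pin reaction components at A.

T = 83.67 kN, A_x = 71.72 kN, A_y = 41.91 kN

ΣM about A: T·sin31°·11 − 55·6.6 − 30·3.7 = 0 → T = 474/(11·0.515038) = 83.6655 ≈ 83.67 kN.
ΣF_x = 0: A_x − T·cos31° = 0 → A_x = 83.6655 × 0.857167 = 71.72 kN.
ΣF_y = 0: A_y + T·sin31° − 55 − 30 = 0 → A_y = 85 − 83.6655 × 0.515038 = 41.91 kN.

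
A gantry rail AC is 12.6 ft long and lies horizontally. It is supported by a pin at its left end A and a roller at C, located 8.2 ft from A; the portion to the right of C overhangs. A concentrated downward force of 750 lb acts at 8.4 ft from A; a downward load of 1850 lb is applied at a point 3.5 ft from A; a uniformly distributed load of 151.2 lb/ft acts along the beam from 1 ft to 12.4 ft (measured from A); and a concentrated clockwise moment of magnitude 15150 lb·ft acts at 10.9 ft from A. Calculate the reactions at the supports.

A_x = 0, A_y = -490.2 lb, C_y = 4814 lb

Resultant of the distributed load: 151.2 × 11.4 = 1723.68 lb at 6.7 ft from A.
ΣM about A: C_y·8.2 − 750·8.4 − 1850·3.5 − (151.2·11.4)·6.7 − 15150 = 0 → C_y = 39473.656/8.2 = 4813.86 ≈ 4814 lb.
ΣF_y = 0: A_y + 4813.86 − 750 − 1850 − 151.2·11.4 = 0 → A_y = -490.2 lb.
ΣF_x = 0: no horizontal applied forces, so A_x = 0.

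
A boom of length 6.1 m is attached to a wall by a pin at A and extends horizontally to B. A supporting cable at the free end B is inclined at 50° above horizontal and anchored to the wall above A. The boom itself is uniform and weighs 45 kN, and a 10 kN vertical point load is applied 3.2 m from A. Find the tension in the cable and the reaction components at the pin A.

ΣM about A: T·sin50°·6.1 − 45·3.05 − 10·3.2 = 0 → T = 169.25/(6.1·0.766044) = 36.2197 ≈ 36.22 kN.
ΣF_x = 0: A_x − T·cos50° = 0 → A_x = 36.2197 × 0.642788 = 23.28 kN.
ΣF_y = 0: A_y + T·sin50° − 45 − 10 = 0 → A_y = 55 − 36.2197 × 0.766044 = 27.25 kN.

T = 36.22 kN, A_x = 23.28 kN, A_y = 27.25 kN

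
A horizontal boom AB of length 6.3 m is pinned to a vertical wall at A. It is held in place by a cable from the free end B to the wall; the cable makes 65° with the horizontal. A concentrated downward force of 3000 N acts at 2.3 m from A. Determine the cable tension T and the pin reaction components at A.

T = 1208 N, A_x = 510.7 N, A_y = 1905 N

ΣM about A: T·sin65°·6.3 − 3000·2.3 = 0 → T = 6900/(6.3·0.906308) = 1208.46 ≈ 1208 N.
ΣF_x = 0: A_x − T·cos65° = 0 → A_x = 1208.46 × 0.422618 = 510.7 N.
ΣF_y = 0: A_y + T·sin65° − 3000 = 0 → A_y = 3000 − 1208.46 × 0.906308 = 1905 N.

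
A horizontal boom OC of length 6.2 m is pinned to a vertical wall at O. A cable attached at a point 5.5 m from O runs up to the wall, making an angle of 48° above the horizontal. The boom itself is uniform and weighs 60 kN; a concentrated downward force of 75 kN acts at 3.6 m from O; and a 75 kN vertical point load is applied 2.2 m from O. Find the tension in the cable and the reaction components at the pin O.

ΣM about O: T·sin48°·5.5 − 60·3.1 − 75·3.6 − 75·2.2 = 0 → T = 621/(5.5·0.743145) = 151.934 ≈ 151.9 kN.
ΣF_x = 0: O_x − T·cos48° = 0 → O_x = 151.934 × 0.669131 = 101.7 kN.
ΣF_y = 0: O_y + T·sin48° − 60 − 75 − 75 = 0 → O_y = 210 − 151.934 × 0.743145 = 97.09 kN.

T = 151.9 kN, O_x = 101.7 kN, O_y = 97.09 kN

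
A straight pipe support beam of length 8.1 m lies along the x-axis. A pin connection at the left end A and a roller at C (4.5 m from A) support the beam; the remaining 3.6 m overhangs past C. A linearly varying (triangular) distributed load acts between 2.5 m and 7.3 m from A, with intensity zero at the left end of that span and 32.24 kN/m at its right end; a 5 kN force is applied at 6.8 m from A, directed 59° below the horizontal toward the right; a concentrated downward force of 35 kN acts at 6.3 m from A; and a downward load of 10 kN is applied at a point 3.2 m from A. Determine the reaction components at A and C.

A_x = -2.575 kN, A_y = -33.94 kN, C_y = 160.6 kN

Resultant of the triangular load: ½ × 32.24 × 4.8 = 77.376 kN, acting at 5.7 m from A (one-third of the span from the peak).
Moments about A: C_y·4.5 − (½·32.24·4.8)·5.7 − 5·sin59°·6.8 − 35·6.3 − 10·3.2 = 0 → C_y = 722.687/4.5 = 160.597 ≈ 160.6 kN.
ΣF_y = 0: A_y + 160.597 − ½·32.24·4.8 − 5·sin59° − 35 − 10 = 0 → A_y = -33.94 kN.
ΣF_x = 0: A_x + 5·cos59° = 0 → A_x = -2.575 kN.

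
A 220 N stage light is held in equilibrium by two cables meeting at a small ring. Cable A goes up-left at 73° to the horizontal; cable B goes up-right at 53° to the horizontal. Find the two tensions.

T_A = 163.7 N, T_B = 79.51 N

ΣF_x = 0: −T_A·cos73° + T_B·cos53° = 0 → T_B = 0.485817·T_A.
ΣF_y = 0: T_A·sin73° + T_B·sin53° = 220.
Substitute: T_A·(0.956305 + 0.485817·0.798636) = 220 → T_A = 163.654 ≈ 163.7 N.
Then T_B = 0.485817 × 163.654 = 79.51 N.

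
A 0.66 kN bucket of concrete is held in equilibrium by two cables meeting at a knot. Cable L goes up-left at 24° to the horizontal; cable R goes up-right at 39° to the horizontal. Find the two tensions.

ΣF_x = 0: −T_L·cos24° + T_R·cos39° = 0 → T_R = 1.17551·T_L.
ΣF_y = 0: T_L·sin24° + T_R·sin39° = 0.66.
Substitute: T_L·(0.406737 + 1.17551·0.62932) = 0.66 → T_L = 0.575661 ≈ 0.5757 kN.
Then T_R = 1.17551 × 0.575661 = 0.6767 kN.

T_L = 0.5757 kN, T_R = 0.6767 kN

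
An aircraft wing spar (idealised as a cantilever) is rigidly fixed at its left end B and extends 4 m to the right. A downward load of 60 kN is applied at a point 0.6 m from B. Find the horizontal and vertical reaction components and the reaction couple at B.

B_x = 0, B_y = 60.00 kN, M_B = 36.00 kN·m

ΣF_x = 0: B_x = 0.
ΣF_y = 0: B_y − 60 = 0 → B_y = 60.00 kN.
ΣM about B: M_B − 60·0.6 = 0 → M_B = 36.00 kN·m.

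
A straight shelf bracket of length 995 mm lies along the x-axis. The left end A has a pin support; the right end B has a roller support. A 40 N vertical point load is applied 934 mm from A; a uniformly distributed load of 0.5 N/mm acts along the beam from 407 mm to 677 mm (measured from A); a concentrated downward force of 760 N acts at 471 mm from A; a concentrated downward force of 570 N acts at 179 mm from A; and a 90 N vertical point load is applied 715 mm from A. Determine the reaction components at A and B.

Resultant of the distributed load: 0.5 × 270 = 135 N at 542 mm from A.
ΣM about A: B_y·995 − 40·934 − (0.5·270)·542 − 760·471 − 570·179 − 90·715 = 0 → B_y = 634870/995 = 638.06 ≈ 638.1 N.
ΣF_y = 0: A_y + 638.06 − 40 − 0.5·270 − 760 − 570 − 90 = 0 → A_y = 956.9 N.
ΣF_x = 0: no horizontal applied forces, so A_x = 0.

A_x = 0, A_y = 956.9 N, B_y = 638.1 N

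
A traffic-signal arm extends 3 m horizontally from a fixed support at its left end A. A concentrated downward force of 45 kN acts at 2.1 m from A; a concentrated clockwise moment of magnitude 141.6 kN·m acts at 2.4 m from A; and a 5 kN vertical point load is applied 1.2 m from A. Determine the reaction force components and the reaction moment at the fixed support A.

A_x = 0, A_y = 50.00 kN, M_A = 242.1 kN·m

ΣF_x = 0: A_x = 0.
ΣF_y = 0: A_y − 45 − 5 = 0 → A_y = 50.00 kN.
ΣM about A: M_A − 45·2.1 − 141.6 − 5·1.2 = 0 → M_A = 242.1 kN·m.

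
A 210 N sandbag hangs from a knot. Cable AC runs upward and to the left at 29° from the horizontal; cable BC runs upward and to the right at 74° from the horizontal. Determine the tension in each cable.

ΣF_x = 0: −T_AC·cos29° + T_BC·cos74° = 0 → T_BC = 3.17308·T_AC.
ΣF_y = 0: T_AC·sin29° + T_BC·sin74° = 210.
Substitute: T_AC·(0.48481 + 3.17308·0.961262) = 210 → T_AC = 59.4064 ≈ 59.41 N.
Then T_BC = 3.17308 × 59.4064 = 188.5 N.

T_AC = 59.41 N, T_BC = 188.5 N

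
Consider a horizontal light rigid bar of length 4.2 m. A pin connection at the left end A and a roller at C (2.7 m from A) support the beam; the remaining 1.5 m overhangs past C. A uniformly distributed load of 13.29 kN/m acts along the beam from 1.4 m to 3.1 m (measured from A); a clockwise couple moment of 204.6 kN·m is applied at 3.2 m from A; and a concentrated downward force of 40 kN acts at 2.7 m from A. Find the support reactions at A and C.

Resultant of the distributed load: 13.29 × 1.7 = 22.593 kN at 2.25 m from A.
Taking moments about A: C_y·2.7 − (13.29·1.7)·2.25 − 204.6 − 40·2.7 = 0 → C_y = 363.43425/2.7 = 134.605 ≈ 134.6 kN.
ΣF_y = 0: A_y + 134.605 − 13.29·1.7 − 40 = 0 → A_y = -72.01 kN.
ΣF_x = 0: no horizontal applied forces, so A_x = 0.

A_x = 0, A_y = -72.01 kN, C_y = 134.6 kN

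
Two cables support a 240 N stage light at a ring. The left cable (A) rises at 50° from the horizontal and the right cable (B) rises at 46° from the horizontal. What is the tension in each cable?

ΣF_x = 0: −T_A·cos50° + T_B·cos46° = 0 → T_B = 0.925329·T_A.
ΣF_y = 0: T_A·sin50° + T_B·sin46° = 240.
Substitute: T_A·(0.766044 + 0.925329·0.71934) = 240 → T_A = 167.636 ≈ 167.6 N.
Then T_B = 0.925329 × 167.636 = 155.1 N.

T_A = 167.6 N, T_B = 155.1 N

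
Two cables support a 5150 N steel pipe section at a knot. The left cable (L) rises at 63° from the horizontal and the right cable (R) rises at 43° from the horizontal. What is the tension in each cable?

T_L = 3918 N, T_R = 2432 N

ΣF_x = 0: −T_L·cos63° + T_R·cos43° = 0 → T_R = 0.620754·T_L.
ΣF_y = 0: T_L·sin63° + T_R·sin43° = 5150.
Substitute: T_L·(0.891007 + 0.620754·0.681998) = 5150 → T_L = 3918.26 ≈ 3918 N.
Then T_R = 0.620754 × 3918.26 = 2432 N.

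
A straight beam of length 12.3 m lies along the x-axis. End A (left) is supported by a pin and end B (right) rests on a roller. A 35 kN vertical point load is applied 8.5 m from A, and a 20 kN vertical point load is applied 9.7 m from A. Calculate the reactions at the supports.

Taking moments about A: B_y·12.3 − 35·8.5 − 20·9.7 = 0 → B_y = 491.5/12.3 = 39.9593 ≈ 39.96 kN.
ΣF_y = 0: A_y + 39.9593 − 35 − 20 = 0 → A_y = 15.04 kN.
ΣF_x = 0: no horizontal applied forces, so A_x = 0.

A_x = 0, A_y = 15.04 kN, B_y = 39.96 kN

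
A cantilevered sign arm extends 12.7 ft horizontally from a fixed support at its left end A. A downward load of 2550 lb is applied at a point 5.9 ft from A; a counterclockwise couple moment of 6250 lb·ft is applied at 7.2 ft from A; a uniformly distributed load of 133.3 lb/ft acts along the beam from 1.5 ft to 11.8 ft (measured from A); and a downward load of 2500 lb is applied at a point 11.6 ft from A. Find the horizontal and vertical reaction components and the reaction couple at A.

Resultant of the distributed load: 133.3 × 10.3 = 1372.99 lb at 6.65 ft from A.
ΣF_x = 0: A_x = 0.
ΣF_y = 0: A_y − 2550 − 133.3·10.3 − 2500 = 0 → A_y = 6423 lb.
ΣM about A: M_A − 2550·5.9 + 6250 − (133.3·10.3)·6.65 − 2500·11.6 = 0 → M_A = 46930 lb·ft.

A_x = 0, A_y = 6423 lb, M_A = 46930 lb·ft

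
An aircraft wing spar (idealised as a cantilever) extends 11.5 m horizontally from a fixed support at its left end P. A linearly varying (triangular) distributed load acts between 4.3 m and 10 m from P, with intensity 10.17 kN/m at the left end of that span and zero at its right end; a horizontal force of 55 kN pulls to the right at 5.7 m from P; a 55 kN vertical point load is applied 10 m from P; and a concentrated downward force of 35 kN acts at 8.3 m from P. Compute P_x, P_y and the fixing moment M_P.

P_x = -55.00 kN, P_y = 119.0 kN, M_P = 1020 kN·m

Resultant of the triangular load: ½ × 10.17 × 5.7 = 28.9845 kN, acting at 6.2 m from P (one-third of the span from the peak).
ΣF_x = 0: P_x + 55 = 0 → P_x = -55.00 kN.
ΣF_y = 0: P_y − ½·10.17·5.7 − 55 − 35 = 0 → P_y = 119.0 kN.
ΣM about P: M_P − (½·10.17·5.7)·6.2 − 55·10 − 35·8.3 = 0 → M_P = 1020 kN·m.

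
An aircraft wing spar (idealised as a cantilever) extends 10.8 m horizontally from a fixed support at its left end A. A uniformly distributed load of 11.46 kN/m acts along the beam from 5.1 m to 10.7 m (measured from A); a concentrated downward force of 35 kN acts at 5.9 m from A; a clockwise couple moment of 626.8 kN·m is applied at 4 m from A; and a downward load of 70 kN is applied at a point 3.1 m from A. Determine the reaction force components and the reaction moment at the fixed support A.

A_x = 0, A_y = 169.2 kN, M_A = 1557 kN·m

Resultant of the distributed load: 11.46 × 5.6 = 64.176 kN at 7.9 m from A.
ΣF_x = 0: A_x = 0.
ΣF_y = 0: A_y − 11.46·5.6 − 35 − 70 = 0 → A_y = 169.2 kN.
ΣM about A: M_A − (11.46·5.6)·7.9 − 35·5.9 − 626.8 − 70·3.1 = 0 → M_A = 1557 kN·m.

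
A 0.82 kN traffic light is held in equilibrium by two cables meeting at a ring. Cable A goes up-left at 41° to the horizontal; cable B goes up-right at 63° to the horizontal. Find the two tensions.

T_A = 0.3837 kN, T_B = 0.6378 kN

ΣF_x = 0: −T_A·cos41° + T_B·cos63° = 0 → T_B = 1.66239·T_A.
ΣF_y = 0: T_A·sin41° + T_B·sin63° = 0.82.
Substitute: T_A·(0.656059 + 1.66239·0.891007) = 0.82 → T_A = 0.383669 ≈ 0.3837 kN.
Then T_B = 1.66239 × 0.383669 = 0.6378 kN.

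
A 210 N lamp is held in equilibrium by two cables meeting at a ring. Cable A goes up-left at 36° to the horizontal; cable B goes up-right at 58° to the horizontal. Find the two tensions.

T_A = 111.6 N, T_B = 170.3 N

ΣF_x = 0: −T_A·cos36° + T_B·cos58° = 0 → T_B = 1.52668·T_A.
ΣF_y = 0: T_A·sin36° + T_B·sin58° = 210.
Substitute: T_A·(0.587785 + 1.52668·0.848048) = 210 → T_A = 111.555 ≈ 111.6 N.
Then T_B = 1.52668 × 111.555 = 170.3 N.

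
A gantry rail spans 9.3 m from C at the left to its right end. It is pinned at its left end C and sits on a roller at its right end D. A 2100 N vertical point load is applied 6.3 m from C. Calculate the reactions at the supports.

Moments about C: D_y·9.3 − 2100·6.3 = 0 → D_y = 13230/9.3 = 1422.58 ≈ 1423 N.
ΣF_y = 0: C_y + 1422.58 − 2100 = 0 → C_y = 677.4 N.
ΣF_x = 0: no horizontal applied forces, so C_x = 0.

C_x = 0, C_y = 677.4 N, D_y = 1423 N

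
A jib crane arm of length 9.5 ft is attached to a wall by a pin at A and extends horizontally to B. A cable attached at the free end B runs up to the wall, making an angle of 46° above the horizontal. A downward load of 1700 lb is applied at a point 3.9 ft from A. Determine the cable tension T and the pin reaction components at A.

ΣM about A: T·sin46°·9.5 − 1700·3.9 = 0 → T = 6630/(9.5·0.71934) = 970.188 ≈ 970.2 lb.
ΣF_x = 0: A_x − T·cos46° = 0 → A_x = 970.188 × 0.694658 = 673.9 lb.
ΣF_y = 0: A_y + T·sin46° − 1700 = 0 → A_y = 1700 − 970.188 × 0.71934 = 1002 lb.

T = 970.2 lb, A_x = 673.9 lb, A_y = 1002 lb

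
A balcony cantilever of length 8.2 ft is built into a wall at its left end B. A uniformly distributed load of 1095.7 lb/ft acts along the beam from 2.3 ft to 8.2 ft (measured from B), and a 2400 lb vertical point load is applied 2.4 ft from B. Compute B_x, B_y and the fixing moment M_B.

Resultant of the distributed load: 1095.7 × 5.9 = 6464.63 lb at 5.25 ft from B.
ΣF_x = 0: B_x = 0.
ΣF_y = 0: B_y − 1095.7·5.9 − 2400 = 0 → B_y = 8865 lb.
ΣM about B: M_B − (1095.7·5.9)·5.25 − 2400·2.4 = 0 → M_B = 39700 lb·ft.

B_x = 0, B_y = 8865 lb, M_B = 39700 lb·ft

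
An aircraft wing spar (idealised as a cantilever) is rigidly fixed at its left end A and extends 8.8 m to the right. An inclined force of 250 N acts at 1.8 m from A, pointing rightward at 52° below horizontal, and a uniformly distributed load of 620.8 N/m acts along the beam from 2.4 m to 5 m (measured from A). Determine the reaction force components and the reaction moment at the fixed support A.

Resultant of the distributed load: 620.8 × 2.6 = 1614.08 N at 3.7 m from A.
ΣF_x = 0: A_x + 250·cos52° = 0 → A_x = -153.9 N.
ΣF_y = 0: A_y − 250·sin52° − 620.8·2.6 = 0 → A_y = 1811 N.
ΣM about A: M_A − 250·sin52°·1.8 − (620.8·2.6)·3.7 = 0 → M_A = 6327 N·m.

A_x = -153.9 N, A_y = 1811 N, M_A = 6327 N·m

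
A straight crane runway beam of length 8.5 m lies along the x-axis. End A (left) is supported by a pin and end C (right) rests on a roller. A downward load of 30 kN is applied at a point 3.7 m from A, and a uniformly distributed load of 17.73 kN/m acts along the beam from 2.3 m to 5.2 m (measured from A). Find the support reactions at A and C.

A_x = 0, A_y = 45.67 kN, C_y = 35.74 kN

Resultant of the distributed load: 17.73 × 2.9 = 51.417 kN at 3.75 m from A.
ΣM about A: C_y·8.5 − 30·3.7 − (17.73·2.9)·3.75 = 0 → C_y = 303.81375/8.5 = 35.7428 ≈ 35.74 kN.
ΣF_y = 0: A_y + 35.7428 − 30 − 17.73·2.9 = 0 → A_y = 45.67 kN.
ΣF_x = 0: no horizontal applied forces, so A_x = 0.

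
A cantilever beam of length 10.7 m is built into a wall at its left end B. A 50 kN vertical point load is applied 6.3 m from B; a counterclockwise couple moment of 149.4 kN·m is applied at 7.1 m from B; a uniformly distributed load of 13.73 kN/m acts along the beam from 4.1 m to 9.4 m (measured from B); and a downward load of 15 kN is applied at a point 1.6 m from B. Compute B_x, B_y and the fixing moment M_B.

Resultant of the distributed load: 13.73 × 5.3 = 72.769 kN at 6.75 m from B.
ΣF_x = 0: B_x = 0.
ΣF_y = 0: B_y − 50 − 13.73·5.3 − 15 = 0 → B_y = 137.8 kN.
ΣM about B: M_B − 50·6.3 + 149.4 − (13.73·5.3)·6.75 − 15·1.6 = 0 → M_B = 680.8 kN·m.

B_x = 0, B_y = 137.8 kN, M_B = 680.8 kN·m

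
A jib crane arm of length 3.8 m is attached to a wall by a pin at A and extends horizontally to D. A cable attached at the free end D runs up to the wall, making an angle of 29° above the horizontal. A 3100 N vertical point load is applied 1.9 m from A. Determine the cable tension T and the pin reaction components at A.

ΣM about A: T·sin29°·3.8 − 3100·1.9 = 0 → T = 5890/(3.8·0.48481) = 3197.13 ≈ 3197 N.
ΣF_x = 0: A_x − T·cos29° = 0 → A_x = 3197.13 × 0.87462 = 2796 N.
ΣF_y = 0: A_y + T·sin29° − 3100 = 0 → A_y = 3100 − 3197.13 × 0.48481 = 1550 N.

T = 3197 N, A_x = 2796 N, A_y = 1550 N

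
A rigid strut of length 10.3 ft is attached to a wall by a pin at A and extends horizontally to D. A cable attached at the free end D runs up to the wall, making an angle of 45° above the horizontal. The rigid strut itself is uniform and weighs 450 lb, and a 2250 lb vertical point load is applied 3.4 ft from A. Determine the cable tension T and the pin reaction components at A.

T = 1369 lb, A_x = 967.7 lb, A_y = 1732 lb

ΣM about A: T·sin45°·10.3 − 450·5.15 − 2250·3.4 = 0 → T = 9967.5/(10.3·0.707107) = 1368.56 ≈ 1369 lb.
ΣF_x = 0: A_x − T·cos45° = 0 → A_x = 1368.56 × 0.707107 = 967.7 lb.
ΣF_y = 0: A_y + T·sin45° − 450 − 2250 = 0 → A_y = 2700 − 1368.56 × 0.707107 = 1732 lb.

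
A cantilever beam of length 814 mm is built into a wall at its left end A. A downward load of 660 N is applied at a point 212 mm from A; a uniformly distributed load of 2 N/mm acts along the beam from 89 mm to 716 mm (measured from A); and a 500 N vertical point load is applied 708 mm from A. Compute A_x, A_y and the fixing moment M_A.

A_x = 0, A_y = 2414 N, M_A = 998700 N·mm

Resultant of the distributed load: 2 × 627 = 1254 N at 402.5 mm from A.
ΣF_x = 0: A_x = 0.
ΣF_y = 0: A_y − 660 − 2·627 − 500 = 0 → A_y = 2414 N.
ΣM about A: M_A − 660·212 − (2·627)·402.5 − 500·708 = 0 → M_A = 998700 N·mm.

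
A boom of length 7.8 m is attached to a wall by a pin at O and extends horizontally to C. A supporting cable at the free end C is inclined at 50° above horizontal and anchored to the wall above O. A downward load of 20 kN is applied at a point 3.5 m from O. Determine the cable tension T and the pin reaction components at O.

T = 11.72 kN, O_x = 7.530 kN, O_y = 11.03 kN

ΣM about O: T·sin50°·7.8 − 20·3.5 = 0 → T = 70/(7.8·0.766044) = 11.7152 ≈ 11.72 kN.
ΣF_x = 0: O_x − T·cos50° = 0 → O_x = 11.7152 × 0.642788 = 7.530 kN.
ΣF_y = 0: O_y + T·sin50° − 20 = 0 → O_y = 20 − 11.7152 × 0.766044 = 11.03 kN.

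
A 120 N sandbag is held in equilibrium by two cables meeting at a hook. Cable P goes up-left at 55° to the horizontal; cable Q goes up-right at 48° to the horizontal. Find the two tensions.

ΣF_x = 0: −T_P·cos55° + T_Q·cos48° = 0 → T_Q = 0.857197·T_P.
ΣF_y = 0: T_P·sin55° + T_Q·sin48° = 120.
Substitute: T_P·(0.819152 + 0.857197·0.743145) = 120 → T_P = 82.4078 ≈ 82.41 N.
Then T_Q = 0.857197 × 82.4078 = 70.64 N.

T_P = 82.41 N, T_Q = 70.64 N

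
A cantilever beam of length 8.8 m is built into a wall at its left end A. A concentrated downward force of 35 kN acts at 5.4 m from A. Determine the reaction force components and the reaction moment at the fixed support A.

A_x = 0, A_y = 35.00 kN, M_A = 189.0 kN·m

ΣF_x = 0: A_x = 0.
ΣF_y = 0: A_y − 35 = 0 → A_y = 35.00 kN.
ΣM about A: M_A − 35·5.4 = 0 → M_A = 189.0 kN·m.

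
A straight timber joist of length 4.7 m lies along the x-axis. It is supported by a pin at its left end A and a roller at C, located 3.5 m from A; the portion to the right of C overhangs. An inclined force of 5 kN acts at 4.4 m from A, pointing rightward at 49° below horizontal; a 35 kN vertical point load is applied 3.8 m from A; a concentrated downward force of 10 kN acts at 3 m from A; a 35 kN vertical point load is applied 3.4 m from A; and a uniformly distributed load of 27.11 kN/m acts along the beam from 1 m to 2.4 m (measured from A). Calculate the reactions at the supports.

A_x = -3.280 kN, A_y = 17.98 kN, C_y = 103.8 kN

Resultant of the distributed load: 27.11 × 1.4 = 37.954 kN at 1.7 m from A.
Taking moments about A: C_y·3.5 − 5·sin49°·4.4 − 35·3.8 − 10·3 − 35·3.4 − (27.11·1.4)·1.7 = 0 → C_y = 363.125/3.5 = 103.75 ≈ 103.8 kN.
ΣF_y = 0: A_y + 103.75 − 5·sin49° − 35 − 10 − 35 − 27.11·1.4 = 0 → A_y = 17.98 kN.
ΣF_x = 0: A_x + 5·cos49° = 0 → A_x = -3.280 kN.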